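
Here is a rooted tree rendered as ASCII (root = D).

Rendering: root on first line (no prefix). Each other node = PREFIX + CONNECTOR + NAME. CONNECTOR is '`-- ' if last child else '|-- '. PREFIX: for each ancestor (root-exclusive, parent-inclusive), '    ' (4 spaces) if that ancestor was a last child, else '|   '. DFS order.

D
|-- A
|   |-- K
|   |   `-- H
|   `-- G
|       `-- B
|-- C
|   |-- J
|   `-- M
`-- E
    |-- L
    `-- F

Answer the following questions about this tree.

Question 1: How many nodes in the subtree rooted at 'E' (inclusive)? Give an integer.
Answer: 3

Derivation:
Subtree rooted at E contains: E, F, L
Count = 3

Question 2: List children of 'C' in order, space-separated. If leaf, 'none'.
Answer: J M

Derivation:
Node C's children (from adjacency): J, M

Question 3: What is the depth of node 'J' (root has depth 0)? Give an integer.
Answer: 2

Derivation:
Path from root to J: D -> C -> J
Depth = number of edges = 2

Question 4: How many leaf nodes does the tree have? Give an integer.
Leaves (nodes with no children): B, F, H, J, L, M

Answer: 6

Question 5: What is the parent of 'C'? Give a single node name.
Scan adjacency: C appears as child of D

Answer: D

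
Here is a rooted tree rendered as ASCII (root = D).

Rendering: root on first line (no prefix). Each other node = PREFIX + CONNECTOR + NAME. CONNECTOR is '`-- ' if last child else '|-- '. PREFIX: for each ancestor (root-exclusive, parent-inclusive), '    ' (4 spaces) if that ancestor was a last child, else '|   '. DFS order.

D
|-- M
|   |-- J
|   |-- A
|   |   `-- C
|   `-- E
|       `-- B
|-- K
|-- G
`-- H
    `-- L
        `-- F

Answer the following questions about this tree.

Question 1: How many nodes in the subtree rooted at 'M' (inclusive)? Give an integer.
Subtree rooted at M contains: A, B, C, E, J, M
Count = 6

Answer: 6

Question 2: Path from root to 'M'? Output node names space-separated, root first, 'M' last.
Answer: D M

Derivation:
Walk down from root: D -> M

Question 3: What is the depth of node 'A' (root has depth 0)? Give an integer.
Path from root to A: D -> M -> A
Depth = number of edges = 2

Answer: 2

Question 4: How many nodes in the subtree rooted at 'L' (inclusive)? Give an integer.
Answer: 2

Derivation:
Subtree rooted at L contains: F, L
Count = 2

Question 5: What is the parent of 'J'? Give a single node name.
Scan adjacency: J appears as child of M

Answer: M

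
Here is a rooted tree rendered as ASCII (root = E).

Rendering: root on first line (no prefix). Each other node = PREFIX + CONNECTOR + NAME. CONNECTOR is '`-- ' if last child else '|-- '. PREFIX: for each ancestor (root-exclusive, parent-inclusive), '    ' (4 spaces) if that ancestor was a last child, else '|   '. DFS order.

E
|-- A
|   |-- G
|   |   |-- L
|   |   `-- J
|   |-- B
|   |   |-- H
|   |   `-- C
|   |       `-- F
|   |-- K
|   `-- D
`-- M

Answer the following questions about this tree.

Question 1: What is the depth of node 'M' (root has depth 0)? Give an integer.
Path from root to M: E -> M
Depth = number of edges = 1

Answer: 1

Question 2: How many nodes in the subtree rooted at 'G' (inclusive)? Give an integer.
Answer: 3

Derivation:
Subtree rooted at G contains: G, J, L
Count = 3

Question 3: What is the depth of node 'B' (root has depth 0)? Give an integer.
Answer: 2

Derivation:
Path from root to B: E -> A -> B
Depth = number of edges = 2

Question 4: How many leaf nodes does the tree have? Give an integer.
Leaves (nodes with no children): D, F, H, J, K, L, M

Answer: 7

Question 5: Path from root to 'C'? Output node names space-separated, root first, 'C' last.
Walk down from root: E -> A -> B -> C

Answer: E A B C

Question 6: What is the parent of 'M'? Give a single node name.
Scan adjacency: M appears as child of E

Answer: E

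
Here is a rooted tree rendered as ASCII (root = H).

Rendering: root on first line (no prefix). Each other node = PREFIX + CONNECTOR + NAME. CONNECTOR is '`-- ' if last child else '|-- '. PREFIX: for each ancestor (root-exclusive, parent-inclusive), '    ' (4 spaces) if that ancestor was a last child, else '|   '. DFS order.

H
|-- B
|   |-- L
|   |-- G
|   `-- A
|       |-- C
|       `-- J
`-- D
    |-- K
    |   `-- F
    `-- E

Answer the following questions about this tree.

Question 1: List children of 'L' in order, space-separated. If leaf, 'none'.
Answer: none

Derivation:
Node L's children (from adjacency): (leaf)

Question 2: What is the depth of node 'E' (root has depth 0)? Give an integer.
Answer: 2

Derivation:
Path from root to E: H -> D -> E
Depth = number of edges = 2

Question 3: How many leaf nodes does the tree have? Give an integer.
Leaves (nodes with no children): C, E, F, G, J, L

Answer: 6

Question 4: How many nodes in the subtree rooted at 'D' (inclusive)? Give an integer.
Answer: 4

Derivation:
Subtree rooted at D contains: D, E, F, K
Count = 4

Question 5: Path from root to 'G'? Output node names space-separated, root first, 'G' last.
Answer: H B G

Derivation:
Walk down from root: H -> B -> G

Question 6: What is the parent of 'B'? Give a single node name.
Scan adjacency: B appears as child of H

Answer: H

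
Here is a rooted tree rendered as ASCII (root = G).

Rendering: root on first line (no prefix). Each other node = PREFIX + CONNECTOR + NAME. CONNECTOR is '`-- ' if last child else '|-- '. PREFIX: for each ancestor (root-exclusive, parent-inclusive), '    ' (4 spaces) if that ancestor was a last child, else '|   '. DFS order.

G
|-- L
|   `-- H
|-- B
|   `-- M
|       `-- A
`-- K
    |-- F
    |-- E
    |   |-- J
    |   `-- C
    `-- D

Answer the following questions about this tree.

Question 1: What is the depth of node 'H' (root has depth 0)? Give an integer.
Path from root to H: G -> L -> H
Depth = number of edges = 2

Answer: 2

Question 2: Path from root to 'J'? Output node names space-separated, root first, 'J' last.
Answer: G K E J

Derivation:
Walk down from root: G -> K -> E -> J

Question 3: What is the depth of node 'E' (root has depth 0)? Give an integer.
Path from root to E: G -> K -> E
Depth = number of edges = 2

Answer: 2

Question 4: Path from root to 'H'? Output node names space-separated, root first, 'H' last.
Walk down from root: G -> L -> H

Answer: G L H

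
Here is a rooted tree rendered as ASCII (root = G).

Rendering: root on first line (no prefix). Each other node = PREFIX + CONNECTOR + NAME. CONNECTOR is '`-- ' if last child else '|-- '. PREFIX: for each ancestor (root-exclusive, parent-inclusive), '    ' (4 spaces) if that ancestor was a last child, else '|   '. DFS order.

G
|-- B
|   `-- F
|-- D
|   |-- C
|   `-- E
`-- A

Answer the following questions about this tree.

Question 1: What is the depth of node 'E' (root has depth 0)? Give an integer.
Answer: 2

Derivation:
Path from root to E: G -> D -> E
Depth = number of edges = 2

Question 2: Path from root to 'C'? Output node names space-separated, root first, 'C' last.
Walk down from root: G -> D -> C

Answer: G D C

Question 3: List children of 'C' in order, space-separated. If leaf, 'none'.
Answer: none

Derivation:
Node C's children (from adjacency): (leaf)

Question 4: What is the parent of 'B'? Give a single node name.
Answer: G

Derivation:
Scan adjacency: B appears as child of G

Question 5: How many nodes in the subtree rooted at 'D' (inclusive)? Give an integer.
Subtree rooted at D contains: C, D, E
Count = 3

Answer: 3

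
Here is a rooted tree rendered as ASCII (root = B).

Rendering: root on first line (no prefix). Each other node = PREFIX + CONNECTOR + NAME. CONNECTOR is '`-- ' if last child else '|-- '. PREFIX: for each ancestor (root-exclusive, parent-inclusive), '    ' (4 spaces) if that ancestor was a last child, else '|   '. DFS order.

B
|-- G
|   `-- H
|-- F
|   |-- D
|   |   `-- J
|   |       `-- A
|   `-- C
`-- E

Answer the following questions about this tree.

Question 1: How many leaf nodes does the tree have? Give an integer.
Answer: 4

Derivation:
Leaves (nodes with no children): A, C, E, H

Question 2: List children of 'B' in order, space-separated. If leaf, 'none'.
Answer: G F E

Derivation:
Node B's children (from adjacency): G, F, E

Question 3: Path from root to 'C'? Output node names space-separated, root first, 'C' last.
Walk down from root: B -> F -> C

Answer: B F C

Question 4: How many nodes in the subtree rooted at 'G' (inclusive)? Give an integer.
Subtree rooted at G contains: G, H
Count = 2

Answer: 2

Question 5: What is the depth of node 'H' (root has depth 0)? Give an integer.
Answer: 2

Derivation:
Path from root to H: B -> G -> H
Depth = number of edges = 2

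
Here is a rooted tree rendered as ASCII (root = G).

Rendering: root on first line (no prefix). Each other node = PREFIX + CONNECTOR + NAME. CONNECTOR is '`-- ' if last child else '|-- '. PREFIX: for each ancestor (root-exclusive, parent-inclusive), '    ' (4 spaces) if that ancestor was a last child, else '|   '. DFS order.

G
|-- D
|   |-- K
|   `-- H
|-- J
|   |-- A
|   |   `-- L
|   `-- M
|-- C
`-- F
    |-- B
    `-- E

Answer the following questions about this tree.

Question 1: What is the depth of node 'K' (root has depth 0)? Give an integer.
Path from root to K: G -> D -> K
Depth = number of edges = 2

Answer: 2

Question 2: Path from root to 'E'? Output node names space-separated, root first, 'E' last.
Answer: G F E

Derivation:
Walk down from root: G -> F -> E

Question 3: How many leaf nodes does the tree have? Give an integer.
Answer: 7

Derivation:
Leaves (nodes with no children): B, C, E, H, K, L, M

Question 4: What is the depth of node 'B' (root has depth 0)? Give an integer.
Path from root to B: G -> F -> B
Depth = number of edges = 2

Answer: 2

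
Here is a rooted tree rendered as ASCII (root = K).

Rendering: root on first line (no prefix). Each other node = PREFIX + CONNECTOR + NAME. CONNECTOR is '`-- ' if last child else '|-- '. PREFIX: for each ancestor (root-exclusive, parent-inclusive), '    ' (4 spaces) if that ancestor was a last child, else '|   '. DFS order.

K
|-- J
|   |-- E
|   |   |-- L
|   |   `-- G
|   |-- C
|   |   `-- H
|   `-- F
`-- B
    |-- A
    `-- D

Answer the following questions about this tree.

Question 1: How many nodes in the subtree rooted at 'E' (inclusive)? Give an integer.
Subtree rooted at E contains: E, G, L
Count = 3

Answer: 3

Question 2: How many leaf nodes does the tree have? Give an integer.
Answer: 6

Derivation:
Leaves (nodes with no children): A, D, F, G, H, L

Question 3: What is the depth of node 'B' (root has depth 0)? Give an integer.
Answer: 1

Derivation:
Path from root to B: K -> B
Depth = number of edges = 1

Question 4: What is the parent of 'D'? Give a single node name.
Answer: B

Derivation:
Scan adjacency: D appears as child of B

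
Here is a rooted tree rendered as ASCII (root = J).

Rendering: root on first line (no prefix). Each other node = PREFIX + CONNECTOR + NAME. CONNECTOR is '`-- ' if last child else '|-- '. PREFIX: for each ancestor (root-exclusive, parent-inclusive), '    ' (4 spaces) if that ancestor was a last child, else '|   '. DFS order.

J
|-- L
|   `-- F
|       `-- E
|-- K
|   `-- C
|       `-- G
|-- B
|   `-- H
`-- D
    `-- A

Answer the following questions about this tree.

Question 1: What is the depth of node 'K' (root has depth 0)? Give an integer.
Answer: 1

Derivation:
Path from root to K: J -> K
Depth = number of edges = 1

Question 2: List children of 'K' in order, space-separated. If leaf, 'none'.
Answer: C

Derivation:
Node K's children (from adjacency): C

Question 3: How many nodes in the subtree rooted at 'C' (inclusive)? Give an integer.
Answer: 2

Derivation:
Subtree rooted at C contains: C, G
Count = 2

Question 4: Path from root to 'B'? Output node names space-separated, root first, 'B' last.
Answer: J B

Derivation:
Walk down from root: J -> B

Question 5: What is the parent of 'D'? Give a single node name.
Scan adjacency: D appears as child of J

Answer: J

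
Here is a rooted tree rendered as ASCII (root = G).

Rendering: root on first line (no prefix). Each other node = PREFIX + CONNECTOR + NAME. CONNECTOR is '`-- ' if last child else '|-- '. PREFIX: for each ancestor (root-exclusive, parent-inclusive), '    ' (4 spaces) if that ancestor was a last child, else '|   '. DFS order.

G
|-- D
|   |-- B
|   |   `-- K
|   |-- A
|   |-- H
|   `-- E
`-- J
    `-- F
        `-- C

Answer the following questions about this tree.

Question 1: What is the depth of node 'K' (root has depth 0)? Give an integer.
Answer: 3

Derivation:
Path from root to K: G -> D -> B -> K
Depth = number of edges = 3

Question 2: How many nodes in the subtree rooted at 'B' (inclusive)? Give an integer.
Subtree rooted at B contains: B, K
Count = 2

Answer: 2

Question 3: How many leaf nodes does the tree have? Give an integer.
Answer: 5

Derivation:
Leaves (nodes with no children): A, C, E, H, K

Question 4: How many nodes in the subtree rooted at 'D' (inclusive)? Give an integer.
Answer: 6

Derivation:
Subtree rooted at D contains: A, B, D, E, H, K
Count = 6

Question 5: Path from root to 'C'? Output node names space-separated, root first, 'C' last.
Answer: G J F C

Derivation:
Walk down from root: G -> J -> F -> C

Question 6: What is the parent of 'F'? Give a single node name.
Scan adjacency: F appears as child of J

Answer: J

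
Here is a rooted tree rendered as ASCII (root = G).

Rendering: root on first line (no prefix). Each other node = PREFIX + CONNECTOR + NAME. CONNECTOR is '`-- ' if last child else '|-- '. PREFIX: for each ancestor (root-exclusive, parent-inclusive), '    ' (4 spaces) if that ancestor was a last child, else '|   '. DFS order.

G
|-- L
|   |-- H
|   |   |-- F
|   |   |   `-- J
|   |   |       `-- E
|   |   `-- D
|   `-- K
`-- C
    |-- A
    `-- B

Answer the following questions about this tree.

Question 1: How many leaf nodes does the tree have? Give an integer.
Answer: 5

Derivation:
Leaves (nodes with no children): A, B, D, E, K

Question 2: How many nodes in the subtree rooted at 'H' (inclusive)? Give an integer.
Subtree rooted at H contains: D, E, F, H, J
Count = 5

Answer: 5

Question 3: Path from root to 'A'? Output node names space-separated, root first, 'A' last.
Walk down from root: G -> C -> A

Answer: G C A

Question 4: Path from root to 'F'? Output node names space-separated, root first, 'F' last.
Walk down from root: G -> L -> H -> F

Answer: G L H F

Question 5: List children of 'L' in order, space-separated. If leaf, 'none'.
Node L's children (from adjacency): H, K

Answer: H K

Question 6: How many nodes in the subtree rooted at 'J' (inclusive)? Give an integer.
Subtree rooted at J contains: E, J
Count = 2

Answer: 2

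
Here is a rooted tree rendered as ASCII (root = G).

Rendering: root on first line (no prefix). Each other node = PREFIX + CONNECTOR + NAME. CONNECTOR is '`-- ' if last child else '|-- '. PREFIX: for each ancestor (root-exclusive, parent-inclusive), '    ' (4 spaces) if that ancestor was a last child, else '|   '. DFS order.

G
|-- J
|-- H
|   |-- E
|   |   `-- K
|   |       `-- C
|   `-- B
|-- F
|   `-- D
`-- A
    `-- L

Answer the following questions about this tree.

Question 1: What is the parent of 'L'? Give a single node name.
Answer: A

Derivation:
Scan adjacency: L appears as child of A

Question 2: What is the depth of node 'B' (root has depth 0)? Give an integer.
Answer: 2

Derivation:
Path from root to B: G -> H -> B
Depth = number of edges = 2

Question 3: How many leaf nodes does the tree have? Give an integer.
Answer: 5

Derivation:
Leaves (nodes with no children): B, C, D, J, L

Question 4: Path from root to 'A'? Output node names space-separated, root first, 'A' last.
Walk down from root: G -> A

Answer: G A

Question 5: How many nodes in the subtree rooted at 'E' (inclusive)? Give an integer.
Answer: 3

Derivation:
Subtree rooted at E contains: C, E, K
Count = 3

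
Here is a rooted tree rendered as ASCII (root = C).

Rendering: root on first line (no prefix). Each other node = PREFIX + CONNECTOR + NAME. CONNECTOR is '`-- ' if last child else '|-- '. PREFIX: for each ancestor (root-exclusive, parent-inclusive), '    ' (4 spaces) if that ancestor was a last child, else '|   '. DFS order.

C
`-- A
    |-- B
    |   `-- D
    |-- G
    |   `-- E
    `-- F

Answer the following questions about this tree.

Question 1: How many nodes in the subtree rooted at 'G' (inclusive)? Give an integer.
Subtree rooted at G contains: E, G
Count = 2

Answer: 2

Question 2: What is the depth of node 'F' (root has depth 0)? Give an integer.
Path from root to F: C -> A -> F
Depth = number of edges = 2

Answer: 2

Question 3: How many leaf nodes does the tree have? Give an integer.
Answer: 3

Derivation:
Leaves (nodes with no children): D, E, F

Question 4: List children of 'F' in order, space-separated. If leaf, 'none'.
Node F's children (from adjacency): (leaf)

Answer: none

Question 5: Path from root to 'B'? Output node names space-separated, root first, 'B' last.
Walk down from root: C -> A -> B

Answer: C A B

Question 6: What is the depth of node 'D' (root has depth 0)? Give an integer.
Path from root to D: C -> A -> B -> D
Depth = number of edges = 3

Answer: 3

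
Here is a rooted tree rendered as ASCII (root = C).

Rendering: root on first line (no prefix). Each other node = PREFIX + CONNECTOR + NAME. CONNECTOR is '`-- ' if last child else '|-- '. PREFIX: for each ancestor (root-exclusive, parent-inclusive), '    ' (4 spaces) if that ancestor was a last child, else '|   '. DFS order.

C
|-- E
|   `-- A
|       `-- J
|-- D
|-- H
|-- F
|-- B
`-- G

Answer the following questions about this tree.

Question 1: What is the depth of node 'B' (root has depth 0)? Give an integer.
Answer: 1

Derivation:
Path from root to B: C -> B
Depth = number of edges = 1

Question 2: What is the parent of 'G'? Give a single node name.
Scan adjacency: G appears as child of C

Answer: C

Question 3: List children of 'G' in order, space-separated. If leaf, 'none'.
Node G's children (from adjacency): (leaf)

Answer: none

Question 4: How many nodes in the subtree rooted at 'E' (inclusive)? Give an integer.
Answer: 3

Derivation:
Subtree rooted at E contains: A, E, J
Count = 3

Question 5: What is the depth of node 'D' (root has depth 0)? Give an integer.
Path from root to D: C -> D
Depth = number of edges = 1

Answer: 1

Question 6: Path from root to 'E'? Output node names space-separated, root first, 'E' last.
Answer: C E

Derivation:
Walk down from root: C -> E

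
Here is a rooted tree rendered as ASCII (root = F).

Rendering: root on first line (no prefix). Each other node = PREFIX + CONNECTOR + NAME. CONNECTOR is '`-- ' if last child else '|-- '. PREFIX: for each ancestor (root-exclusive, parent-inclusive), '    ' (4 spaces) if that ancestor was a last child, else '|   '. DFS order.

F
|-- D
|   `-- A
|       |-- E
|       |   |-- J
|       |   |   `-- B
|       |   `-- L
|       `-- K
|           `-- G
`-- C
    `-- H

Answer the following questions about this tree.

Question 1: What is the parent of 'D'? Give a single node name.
Answer: F

Derivation:
Scan adjacency: D appears as child of F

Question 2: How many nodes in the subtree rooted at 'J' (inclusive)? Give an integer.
Answer: 2

Derivation:
Subtree rooted at J contains: B, J
Count = 2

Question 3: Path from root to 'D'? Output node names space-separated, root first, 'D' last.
Answer: F D

Derivation:
Walk down from root: F -> D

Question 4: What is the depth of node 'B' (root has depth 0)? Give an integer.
Answer: 5

Derivation:
Path from root to B: F -> D -> A -> E -> J -> B
Depth = number of edges = 5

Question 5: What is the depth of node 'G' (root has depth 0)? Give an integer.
Answer: 4

Derivation:
Path from root to G: F -> D -> A -> K -> G
Depth = number of edges = 4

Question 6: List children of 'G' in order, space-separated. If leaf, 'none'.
Answer: none

Derivation:
Node G's children (from adjacency): (leaf)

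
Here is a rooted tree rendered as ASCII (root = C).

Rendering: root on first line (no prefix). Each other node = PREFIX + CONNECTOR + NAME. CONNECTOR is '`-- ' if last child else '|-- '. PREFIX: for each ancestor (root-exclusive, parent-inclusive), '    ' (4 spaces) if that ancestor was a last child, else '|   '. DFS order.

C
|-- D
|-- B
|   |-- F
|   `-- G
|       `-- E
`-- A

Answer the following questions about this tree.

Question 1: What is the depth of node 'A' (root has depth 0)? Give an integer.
Answer: 1

Derivation:
Path from root to A: C -> A
Depth = number of edges = 1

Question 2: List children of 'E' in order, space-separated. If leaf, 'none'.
Node E's children (from adjacency): (leaf)

Answer: none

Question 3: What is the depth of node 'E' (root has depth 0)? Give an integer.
Path from root to E: C -> B -> G -> E
Depth = number of edges = 3

Answer: 3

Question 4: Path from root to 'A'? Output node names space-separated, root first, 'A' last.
Walk down from root: C -> A

Answer: C A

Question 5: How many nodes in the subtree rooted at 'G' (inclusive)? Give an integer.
Answer: 2

Derivation:
Subtree rooted at G contains: E, G
Count = 2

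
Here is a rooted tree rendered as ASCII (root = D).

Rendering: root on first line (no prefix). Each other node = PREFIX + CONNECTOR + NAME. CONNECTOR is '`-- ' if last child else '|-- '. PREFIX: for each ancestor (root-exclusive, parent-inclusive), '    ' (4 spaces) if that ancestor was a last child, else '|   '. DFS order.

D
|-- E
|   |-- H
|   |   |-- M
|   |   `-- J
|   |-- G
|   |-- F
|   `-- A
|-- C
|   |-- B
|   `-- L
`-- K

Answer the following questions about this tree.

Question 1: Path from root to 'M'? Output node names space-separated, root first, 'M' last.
Answer: D E H M

Derivation:
Walk down from root: D -> E -> H -> M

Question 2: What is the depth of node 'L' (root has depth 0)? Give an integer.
Path from root to L: D -> C -> L
Depth = number of edges = 2

Answer: 2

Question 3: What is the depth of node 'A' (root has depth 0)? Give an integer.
Path from root to A: D -> E -> A
Depth = number of edges = 2

Answer: 2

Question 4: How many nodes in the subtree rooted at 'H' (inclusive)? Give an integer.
Subtree rooted at H contains: H, J, M
Count = 3

Answer: 3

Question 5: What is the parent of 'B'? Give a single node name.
Scan adjacency: B appears as child of C

Answer: C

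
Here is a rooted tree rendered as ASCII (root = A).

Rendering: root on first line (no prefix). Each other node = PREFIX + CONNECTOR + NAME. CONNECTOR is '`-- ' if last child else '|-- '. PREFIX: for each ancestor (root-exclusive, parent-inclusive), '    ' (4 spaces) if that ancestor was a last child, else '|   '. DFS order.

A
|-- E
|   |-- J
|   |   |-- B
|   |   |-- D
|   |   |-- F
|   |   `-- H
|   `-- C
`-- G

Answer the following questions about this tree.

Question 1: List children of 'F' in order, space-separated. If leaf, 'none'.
Node F's children (from adjacency): (leaf)

Answer: none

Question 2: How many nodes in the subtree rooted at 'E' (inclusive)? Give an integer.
Answer: 7

Derivation:
Subtree rooted at E contains: B, C, D, E, F, H, J
Count = 7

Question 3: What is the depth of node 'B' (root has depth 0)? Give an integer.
Answer: 3

Derivation:
Path from root to B: A -> E -> J -> B
Depth = number of edges = 3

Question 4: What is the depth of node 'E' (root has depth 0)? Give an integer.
Answer: 1

Derivation:
Path from root to E: A -> E
Depth = number of edges = 1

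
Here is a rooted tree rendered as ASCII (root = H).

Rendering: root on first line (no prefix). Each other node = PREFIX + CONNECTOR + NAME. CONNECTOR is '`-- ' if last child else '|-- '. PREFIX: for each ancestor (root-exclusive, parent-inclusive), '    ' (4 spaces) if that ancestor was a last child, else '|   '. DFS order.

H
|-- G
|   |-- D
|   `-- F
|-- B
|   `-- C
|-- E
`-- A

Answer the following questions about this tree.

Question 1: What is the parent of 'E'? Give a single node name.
Scan adjacency: E appears as child of H

Answer: H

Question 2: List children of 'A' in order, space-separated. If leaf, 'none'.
Answer: none

Derivation:
Node A's children (from adjacency): (leaf)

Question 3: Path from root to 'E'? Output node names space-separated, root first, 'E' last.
Answer: H E

Derivation:
Walk down from root: H -> E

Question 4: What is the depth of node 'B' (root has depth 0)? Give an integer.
Path from root to B: H -> B
Depth = number of edges = 1

Answer: 1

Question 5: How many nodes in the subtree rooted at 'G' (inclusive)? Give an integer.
Answer: 3

Derivation:
Subtree rooted at G contains: D, F, G
Count = 3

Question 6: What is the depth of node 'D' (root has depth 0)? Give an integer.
Answer: 2

Derivation:
Path from root to D: H -> G -> D
Depth = number of edges = 2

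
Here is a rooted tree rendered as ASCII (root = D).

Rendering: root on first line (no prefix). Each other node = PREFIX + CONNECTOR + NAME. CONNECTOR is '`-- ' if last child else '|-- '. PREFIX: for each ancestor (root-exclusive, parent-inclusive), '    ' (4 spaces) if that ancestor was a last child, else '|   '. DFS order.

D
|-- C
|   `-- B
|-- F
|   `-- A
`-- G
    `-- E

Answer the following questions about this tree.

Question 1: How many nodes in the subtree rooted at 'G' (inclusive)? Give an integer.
Subtree rooted at G contains: E, G
Count = 2

Answer: 2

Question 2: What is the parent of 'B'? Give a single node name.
Answer: C

Derivation:
Scan adjacency: B appears as child of C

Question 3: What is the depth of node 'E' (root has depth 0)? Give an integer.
Answer: 2

Derivation:
Path from root to E: D -> G -> E
Depth = number of edges = 2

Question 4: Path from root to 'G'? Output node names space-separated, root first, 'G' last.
Walk down from root: D -> G

Answer: D G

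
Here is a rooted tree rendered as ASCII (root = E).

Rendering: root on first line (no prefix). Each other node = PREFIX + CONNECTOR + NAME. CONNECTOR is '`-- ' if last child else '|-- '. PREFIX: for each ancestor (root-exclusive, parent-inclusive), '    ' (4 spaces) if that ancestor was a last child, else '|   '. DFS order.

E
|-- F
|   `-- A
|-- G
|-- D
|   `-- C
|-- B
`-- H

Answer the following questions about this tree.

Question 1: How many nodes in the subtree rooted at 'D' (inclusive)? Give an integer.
Answer: 2

Derivation:
Subtree rooted at D contains: C, D
Count = 2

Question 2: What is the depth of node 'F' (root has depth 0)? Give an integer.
Path from root to F: E -> F
Depth = number of edges = 1

Answer: 1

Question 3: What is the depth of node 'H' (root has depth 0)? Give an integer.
Answer: 1

Derivation:
Path from root to H: E -> H
Depth = number of edges = 1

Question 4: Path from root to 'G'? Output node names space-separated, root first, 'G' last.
Walk down from root: E -> G

Answer: E G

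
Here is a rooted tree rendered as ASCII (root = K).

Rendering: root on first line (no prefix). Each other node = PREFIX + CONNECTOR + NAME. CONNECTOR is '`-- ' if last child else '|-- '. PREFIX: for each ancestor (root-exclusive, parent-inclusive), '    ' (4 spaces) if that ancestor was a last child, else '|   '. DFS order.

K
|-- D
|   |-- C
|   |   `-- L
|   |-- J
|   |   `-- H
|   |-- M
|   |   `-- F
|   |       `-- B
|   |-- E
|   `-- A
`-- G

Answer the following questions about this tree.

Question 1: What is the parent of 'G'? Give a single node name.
Answer: K

Derivation:
Scan adjacency: G appears as child of K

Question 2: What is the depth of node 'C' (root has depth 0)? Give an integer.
Answer: 2

Derivation:
Path from root to C: K -> D -> C
Depth = number of edges = 2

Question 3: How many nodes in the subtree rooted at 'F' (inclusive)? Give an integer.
Subtree rooted at F contains: B, F
Count = 2

Answer: 2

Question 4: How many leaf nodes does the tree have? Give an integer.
Leaves (nodes with no children): A, B, E, G, H, L

Answer: 6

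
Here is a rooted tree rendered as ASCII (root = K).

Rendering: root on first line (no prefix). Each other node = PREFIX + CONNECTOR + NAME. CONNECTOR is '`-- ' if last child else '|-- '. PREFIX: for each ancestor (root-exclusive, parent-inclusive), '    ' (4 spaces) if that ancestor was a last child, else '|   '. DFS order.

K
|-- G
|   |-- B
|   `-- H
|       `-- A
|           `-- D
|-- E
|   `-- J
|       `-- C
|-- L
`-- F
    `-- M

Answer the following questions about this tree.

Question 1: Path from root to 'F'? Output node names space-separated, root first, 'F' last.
Walk down from root: K -> F

Answer: K F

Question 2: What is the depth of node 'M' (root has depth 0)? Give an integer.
Path from root to M: K -> F -> M
Depth = number of edges = 2

Answer: 2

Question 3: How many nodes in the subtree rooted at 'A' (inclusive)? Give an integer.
Subtree rooted at A contains: A, D
Count = 2

Answer: 2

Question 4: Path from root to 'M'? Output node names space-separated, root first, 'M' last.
Answer: K F M

Derivation:
Walk down from root: K -> F -> M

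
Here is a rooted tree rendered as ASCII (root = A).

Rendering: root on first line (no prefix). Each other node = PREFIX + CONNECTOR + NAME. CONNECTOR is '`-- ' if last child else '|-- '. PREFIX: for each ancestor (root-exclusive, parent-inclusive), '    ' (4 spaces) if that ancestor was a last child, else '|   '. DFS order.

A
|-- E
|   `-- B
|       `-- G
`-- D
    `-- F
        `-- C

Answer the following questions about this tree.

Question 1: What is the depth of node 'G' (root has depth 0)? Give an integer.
Path from root to G: A -> E -> B -> G
Depth = number of edges = 3

Answer: 3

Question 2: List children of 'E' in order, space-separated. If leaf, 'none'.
Answer: B

Derivation:
Node E's children (from adjacency): B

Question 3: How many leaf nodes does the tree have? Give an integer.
Leaves (nodes with no children): C, G

Answer: 2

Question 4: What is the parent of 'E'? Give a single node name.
Scan adjacency: E appears as child of A

Answer: A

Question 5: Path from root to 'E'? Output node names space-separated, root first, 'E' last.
Answer: A E

Derivation:
Walk down from root: A -> E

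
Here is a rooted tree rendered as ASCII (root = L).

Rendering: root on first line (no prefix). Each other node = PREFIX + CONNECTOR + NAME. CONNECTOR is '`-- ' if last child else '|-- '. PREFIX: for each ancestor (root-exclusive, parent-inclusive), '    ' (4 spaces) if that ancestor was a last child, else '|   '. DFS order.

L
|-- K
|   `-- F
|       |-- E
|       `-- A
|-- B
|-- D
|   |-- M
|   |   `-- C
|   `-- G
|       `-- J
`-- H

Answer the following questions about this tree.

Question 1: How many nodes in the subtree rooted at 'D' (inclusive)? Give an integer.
Answer: 5

Derivation:
Subtree rooted at D contains: C, D, G, J, M
Count = 5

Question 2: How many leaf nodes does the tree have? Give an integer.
Answer: 6

Derivation:
Leaves (nodes with no children): A, B, C, E, H, J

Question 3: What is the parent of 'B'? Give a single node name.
Scan adjacency: B appears as child of L

Answer: L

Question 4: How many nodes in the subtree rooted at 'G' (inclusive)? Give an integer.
Answer: 2

Derivation:
Subtree rooted at G contains: G, J
Count = 2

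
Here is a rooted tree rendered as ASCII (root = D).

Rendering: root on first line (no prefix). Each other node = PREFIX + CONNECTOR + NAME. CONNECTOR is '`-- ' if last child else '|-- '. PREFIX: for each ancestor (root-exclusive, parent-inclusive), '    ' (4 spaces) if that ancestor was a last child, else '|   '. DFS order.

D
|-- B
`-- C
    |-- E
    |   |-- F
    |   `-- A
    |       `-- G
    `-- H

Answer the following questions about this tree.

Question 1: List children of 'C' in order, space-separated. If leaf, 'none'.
Node C's children (from adjacency): E, H

Answer: E H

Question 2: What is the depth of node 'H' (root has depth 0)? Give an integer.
Path from root to H: D -> C -> H
Depth = number of edges = 2

Answer: 2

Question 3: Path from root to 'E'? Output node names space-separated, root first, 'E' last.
Answer: D C E

Derivation:
Walk down from root: D -> C -> E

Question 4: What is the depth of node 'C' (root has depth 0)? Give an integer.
Path from root to C: D -> C
Depth = number of edges = 1

Answer: 1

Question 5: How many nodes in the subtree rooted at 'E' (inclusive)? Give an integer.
Subtree rooted at E contains: A, E, F, G
Count = 4

Answer: 4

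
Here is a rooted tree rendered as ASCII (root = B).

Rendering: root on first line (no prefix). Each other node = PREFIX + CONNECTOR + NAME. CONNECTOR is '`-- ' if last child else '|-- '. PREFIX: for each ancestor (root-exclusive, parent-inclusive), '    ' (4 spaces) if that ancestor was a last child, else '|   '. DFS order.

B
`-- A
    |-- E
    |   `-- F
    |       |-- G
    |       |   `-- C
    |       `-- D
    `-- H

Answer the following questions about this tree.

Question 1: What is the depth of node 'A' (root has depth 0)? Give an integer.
Answer: 1

Derivation:
Path from root to A: B -> A
Depth = number of edges = 1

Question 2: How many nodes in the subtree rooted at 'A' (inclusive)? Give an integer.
Subtree rooted at A contains: A, C, D, E, F, G, H
Count = 7

Answer: 7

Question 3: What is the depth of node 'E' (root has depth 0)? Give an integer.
Path from root to E: B -> A -> E
Depth = number of edges = 2

Answer: 2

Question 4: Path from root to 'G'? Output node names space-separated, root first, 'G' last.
Answer: B A E F G

Derivation:
Walk down from root: B -> A -> E -> F -> G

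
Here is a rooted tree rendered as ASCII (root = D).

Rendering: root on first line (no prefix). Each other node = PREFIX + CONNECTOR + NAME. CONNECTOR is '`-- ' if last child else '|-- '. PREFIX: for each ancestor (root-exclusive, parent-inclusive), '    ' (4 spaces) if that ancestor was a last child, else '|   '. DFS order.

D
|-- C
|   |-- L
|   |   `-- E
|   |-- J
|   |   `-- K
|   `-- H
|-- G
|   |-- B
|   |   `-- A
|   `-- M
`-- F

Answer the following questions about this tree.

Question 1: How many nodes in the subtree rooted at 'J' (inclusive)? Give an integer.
Answer: 2

Derivation:
Subtree rooted at J contains: J, K
Count = 2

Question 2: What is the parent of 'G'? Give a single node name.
Answer: D

Derivation:
Scan adjacency: G appears as child of D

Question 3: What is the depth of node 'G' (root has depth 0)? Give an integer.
Path from root to G: D -> G
Depth = number of edges = 1

Answer: 1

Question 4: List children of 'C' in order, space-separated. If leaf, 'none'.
Node C's children (from adjacency): L, J, H

Answer: L J H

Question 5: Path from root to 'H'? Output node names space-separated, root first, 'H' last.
Answer: D C H

Derivation:
Walk down from root: D -> C -> H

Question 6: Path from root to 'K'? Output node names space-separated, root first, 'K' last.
Answer: D C J K

Derivation:
Walk down from root: D -> C -> J -> K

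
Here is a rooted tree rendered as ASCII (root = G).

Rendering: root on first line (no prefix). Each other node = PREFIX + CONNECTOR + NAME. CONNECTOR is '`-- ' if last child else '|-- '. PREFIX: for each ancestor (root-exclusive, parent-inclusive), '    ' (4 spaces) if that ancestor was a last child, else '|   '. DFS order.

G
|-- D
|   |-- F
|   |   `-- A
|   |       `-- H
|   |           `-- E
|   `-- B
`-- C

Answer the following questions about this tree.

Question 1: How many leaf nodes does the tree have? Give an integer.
Answer: 3

Derivation:
Leaves (nodes with no children): B, C, E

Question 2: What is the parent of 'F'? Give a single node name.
Scan adjacency: F appears as child of D

Answer: D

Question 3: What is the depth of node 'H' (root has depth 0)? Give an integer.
Path from root to H: G -> D -> F -> A -> H
Depth = number of edges = 4

Answer: 4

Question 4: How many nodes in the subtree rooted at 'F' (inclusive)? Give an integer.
Answer: 4

Derivation:
Subtree rooted at F contains: A, E, F, H
Count = 4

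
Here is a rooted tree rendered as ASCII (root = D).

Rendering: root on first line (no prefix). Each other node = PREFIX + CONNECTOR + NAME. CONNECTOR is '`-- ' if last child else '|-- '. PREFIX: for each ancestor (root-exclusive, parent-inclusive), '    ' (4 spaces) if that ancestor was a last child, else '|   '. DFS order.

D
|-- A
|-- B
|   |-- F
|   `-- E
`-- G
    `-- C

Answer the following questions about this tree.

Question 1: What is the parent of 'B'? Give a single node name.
Scan adjacency: B appears as child of D

Answer: D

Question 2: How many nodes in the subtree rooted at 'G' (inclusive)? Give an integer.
Answer: 2

Derivation:
Subtree rooted at G contains: C, G
Count = 2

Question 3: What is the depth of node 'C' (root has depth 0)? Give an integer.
Answer: 2

Derivation:
Path from root to C: D -> G -> C
Depth = number of edges = 2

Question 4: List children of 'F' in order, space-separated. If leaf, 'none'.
Node F's children (from adjacency): (leaf)

Answer: none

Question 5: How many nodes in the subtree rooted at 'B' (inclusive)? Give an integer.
Subtree rooted at B contains: B, E, F
Count = 3

Answer: 3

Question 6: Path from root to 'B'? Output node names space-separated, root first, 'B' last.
Answer: D B

Derivation:
Walk down from root: D -> B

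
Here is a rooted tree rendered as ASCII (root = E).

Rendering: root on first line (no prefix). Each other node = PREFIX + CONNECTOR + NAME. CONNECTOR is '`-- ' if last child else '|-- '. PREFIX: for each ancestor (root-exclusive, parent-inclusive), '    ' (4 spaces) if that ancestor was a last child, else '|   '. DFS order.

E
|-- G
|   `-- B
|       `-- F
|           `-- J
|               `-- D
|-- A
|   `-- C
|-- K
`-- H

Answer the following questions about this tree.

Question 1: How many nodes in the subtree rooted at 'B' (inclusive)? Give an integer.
Answer: 4

Derivation:
Subtree rooted at B contains: B, D, F, J
Count = 4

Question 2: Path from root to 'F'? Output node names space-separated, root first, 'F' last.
Answer: E G B F

Derivation:
Walk down from root: E -> G -> B -> F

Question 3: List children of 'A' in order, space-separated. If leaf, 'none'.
Answer: C

Derivation:
Node A's children (from adjacency): C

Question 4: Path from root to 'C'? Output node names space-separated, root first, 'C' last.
Walk down from root: E -> A -> C

Answer: E A C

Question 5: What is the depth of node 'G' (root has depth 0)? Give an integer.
Path from root to G: E -> G
Depth = number of edges = 1

Answer: 1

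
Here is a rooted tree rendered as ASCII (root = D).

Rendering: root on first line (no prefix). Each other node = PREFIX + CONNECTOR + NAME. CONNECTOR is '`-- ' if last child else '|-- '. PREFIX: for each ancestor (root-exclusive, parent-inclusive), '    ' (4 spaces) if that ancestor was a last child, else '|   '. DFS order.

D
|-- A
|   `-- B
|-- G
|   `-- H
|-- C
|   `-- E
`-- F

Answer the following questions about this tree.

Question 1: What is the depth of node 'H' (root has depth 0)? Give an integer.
Answer: 2

Derivation:
Path from root to H: D -> G -> H
Depth = number of edges = 2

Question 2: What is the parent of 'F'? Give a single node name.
Scan adjacency: F appears as child of D

Answer: D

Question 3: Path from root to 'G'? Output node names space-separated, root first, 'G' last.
Walk down from root: D -> G

Answer: D G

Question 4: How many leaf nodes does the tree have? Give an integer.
Leaves (nodes with no children): B, E, F, H

Answer: 4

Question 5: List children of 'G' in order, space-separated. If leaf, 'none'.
Answer: H

Derivation:
Node G's children (from adjacency): H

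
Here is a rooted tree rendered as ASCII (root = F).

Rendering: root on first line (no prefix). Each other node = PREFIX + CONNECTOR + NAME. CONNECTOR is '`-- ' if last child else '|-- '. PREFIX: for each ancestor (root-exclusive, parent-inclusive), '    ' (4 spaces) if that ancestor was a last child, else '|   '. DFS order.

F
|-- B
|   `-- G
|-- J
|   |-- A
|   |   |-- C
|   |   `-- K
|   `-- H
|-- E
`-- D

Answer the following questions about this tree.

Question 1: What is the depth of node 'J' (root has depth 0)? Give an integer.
Answer: 1

Derivation:
Path from root to J: F -> J
Depth = number of edges = 1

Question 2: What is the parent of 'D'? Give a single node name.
Scan adjacency: D appears as child of F

Answer: F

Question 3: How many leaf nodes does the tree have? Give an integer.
Answer: 6

Derivation:
Leaves (nodes with no children): C, D, E, G, H, K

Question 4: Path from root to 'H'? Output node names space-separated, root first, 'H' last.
Walk down from root: F -> J -> H

Answer: F J H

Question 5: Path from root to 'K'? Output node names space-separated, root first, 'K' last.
Answer: F J A K

Derivation:
Walk down from root: F -> J -> A -> K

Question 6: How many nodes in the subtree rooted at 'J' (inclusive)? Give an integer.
Answer: 5

Derivation:
Subtree rooted at J contains: A, C, H, J, K
Count = 5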